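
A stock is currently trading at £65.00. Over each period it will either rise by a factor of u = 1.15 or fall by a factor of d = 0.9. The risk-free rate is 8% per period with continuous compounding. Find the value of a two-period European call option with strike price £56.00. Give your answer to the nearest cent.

Risk-neutral probability p = (e^0.08 − 0.9)/(1.15 − 0.9) = 0.1833/0.2500 = 0.7331
Terminal stock prices: S_uu = 85.96, S_ud = 67.28, S_dd = 52.65
Terminal payoffs (S − K): max(29.96, 0) = 29.96, max(11.28, 0) = 11.28, max(-3.35, 0) = 0
Node u (S = 74.75): V_u = e^(−0.08)·[0.7331·29.9625 + 0.2669·11.2750] = 23.0555
Node d (S = 58.5): V_d = e^(−0.08)·[0.7331·11.2750 + 0.2669·0.0000] = 7.6307
Node 0 (S = 65): V_0 = e^(−0.08)·[0.7331·23.0555 + 0.2669·7.6307] = 17.4832

£17.48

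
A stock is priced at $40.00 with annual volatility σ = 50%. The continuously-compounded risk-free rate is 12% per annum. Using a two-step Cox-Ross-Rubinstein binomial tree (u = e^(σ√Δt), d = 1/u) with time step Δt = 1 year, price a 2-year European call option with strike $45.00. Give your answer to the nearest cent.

CRR parameters: u = e^(σ√Δt) = e^(0.5·√1) = 1.6487, d = 1/u = 0.6065
Per-period rate: rΔt = 0.12·1 = 0.12, so R = e^0.12 = 1.1275
Risk-neutral probability p = (e^0.12 − 0.6065)/(1.6487 − 0.6065) = 0.5210/1.0422 = 0.4999
Terminal stock prices: S_uu = 108.7, S_ud = 40, S_dd = 14.72
Terminal payoffs (S − K): max(63.73, 0) = 63.73, max(-5, 0) = 0, max(-30.28, 0) = 0
Node u (S = 65.95): V_u = e^(−0.12)·[0.4999·63.7313 + 0.5001·0.0000] = 28.2553
Node d (S = 24.26): V_d = e^(−0.12)·[0.4999·0.0000 + 0.5001·0.0000] = 0.0000
Node 0 (S = 40): V_0 = e^(−0.12)·[0.4999·28.2553 + 0.5001·0.0000] = 12.5270

$12.53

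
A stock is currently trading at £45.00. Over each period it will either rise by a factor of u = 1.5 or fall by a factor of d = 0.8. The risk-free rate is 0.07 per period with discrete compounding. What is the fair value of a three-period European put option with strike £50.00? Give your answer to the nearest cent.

Risk-neutral probability p = (1 + 0.07 − 0.8)/(1.5 − 0.8) = 0.2700/0.7000 = 0.3857
Terminal stock prices: S_uuu = 151.9, S_uud = 81, S_udd = 43.2, S_ddd = 23.04
Terminal payoffs (K − S): max(-101.9, 0) = 0, max(-31, 0) = 0, max(6.8, 0) = 6.8, max(26.96, 0) = 26.96
Node uu (S = 101.2): V_uu = 1/1.07·[0.3857·0.0000 + 0.6143·0.0000] = 0.0000
Node ud (S = 54): V_ud = 1/1.07·[0.3857·0.0000 + 0.6143·6.8000] = 3.9039
Node dd (S = 28.8): V_dd = 1/1.07·[0.3857·6.8000 + 0.6143·26.9600] = 17.9290
Node u (S = 67.5): V_u = 1/1.07·[0.3857·0.0000 + 0.6143·3.9039] = 2.2412
Node d (S = 36): V_d = 1/1.07·[0.3857·3.9039 + 0.6143·17.9290] = 11.7003
Node 0 (S = 45): V_0 = 1/1.07·[0.3857·2.2412 + 0.6143·11.7003] = 7.5250

£7.53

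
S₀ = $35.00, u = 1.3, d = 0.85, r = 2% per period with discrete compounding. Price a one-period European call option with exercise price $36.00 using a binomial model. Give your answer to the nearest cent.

Risk-neutral probability p = (1 + 0.02 − 0.85)/(1.3 − 0.85) = 0.1700/0.4500 = 0.3778
Terminal stock prices: S_u = 45.5, S_d = 29.75
Terminal payoffs (S − K): max(9.5, 0) = 9.5, max(-6.25, 0) = 0
Node 0 (S = 35): V_0 = 1/1.02·[0.3778·9.5000 + 0.6222·0.0000] = 3.5185

$3.52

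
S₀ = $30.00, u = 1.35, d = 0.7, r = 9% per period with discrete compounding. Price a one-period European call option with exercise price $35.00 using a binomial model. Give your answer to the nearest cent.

Risk-neutral probability p = (1 + 0.09 − 0.7)/(1.35 − 0.7) = 0.3900/0.6500 = 0.6000
Terminal stock prices: S_u = 40.5, S_d = 21
Terminal payoffs (S − K): max(5.5, 0) = 5.5, max(-14, 0) = 0
Node 0 (S = 30): V_0 = 1/1.09·[0.6000·5.5000 + 0.4000·0.0000] = 3.0275

$3.03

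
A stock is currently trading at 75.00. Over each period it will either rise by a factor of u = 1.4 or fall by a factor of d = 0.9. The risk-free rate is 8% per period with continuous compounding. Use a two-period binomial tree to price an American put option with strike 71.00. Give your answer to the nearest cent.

Risk-neutral probability p = (e^0.08 − 0.9)/(1.4 − 0.9) = 0.1833/0.5000 = 0.3666
Terminal stock prices: S_uu = 147, S_ud = 94.5, S_dd = 60.75
Terminal payoffs (K − S): max(-76, 0) = 0, max(-23.5, 0) = 0, max(10.25, 0) = 10.25
Node u (S = 105): continuation = e^(−0.08)·[0.3666·0.0000 + 0.6334·0.0000] = 0.0000; exercise value = 0.0000 ≤ continuation, so V_u = 0.0000
Node d (S = 67.5): continuation = e^(−0.08)·[0.3666·0.0000 + 0.6334·10.2500] = 5.9934; exercise value = 3.5000 ≤ continuation, so V_d = 5.9934
Node 0 (S = 75): continuation = e^(−0.08)·[0.3666·0.0000 + 0.6334·5.9934] = 3.5045; exercise value = 0.0000 ≤ continuation, so V_0 = 3.5045

3.50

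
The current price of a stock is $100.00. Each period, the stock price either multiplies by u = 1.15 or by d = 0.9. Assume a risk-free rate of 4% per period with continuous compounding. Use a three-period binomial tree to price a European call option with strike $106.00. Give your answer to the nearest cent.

$12.11

Risk-neutral probability p = (e^0.04 − 0.9)/(1.15 − 0.9) = 0.1408/0.2500 = 0.5632
Terminal stock prices: S_uuu = 152.1, S_uud = 119, S_udd = 93.15, S_ddd = 72.9
Terminal payoffs (S − K): max(46.09, 0) = 46.09, max(13.02, 0) = 13.02, max(-12.85, 0) = 0, max(-33.1, 0) = 0
Node uu (S = 132.2): V_uu = e^(−0.04)·[0.5632·46.0875 + 0.4368·13.0250] = 30.4063
Node ud (S = 103.5): V_ud = e^(−0.04)·[0.5632·13.0250 + 0.4368·0.0000] = 7.0486
Node dd (S = 81): V_dd = e^(−0.04)·[0.5632·0.0000 + 0.4368·0.0000] = 0.0000
Node u (S = 115): V_u = e^(−0.04)·[0.5632·30.4063 + 0.4368·7.0486] = 19.4124
Node d (S = 90): V_d = e^(−0.04)·[0.5632·7.0486 + 0.4368·0.0000] = 3.8144
Node 0 (S = 100): V_0 = e^(−0.04)·[0.5632·19.4124 + 0.4368·3.8144] = 12.1058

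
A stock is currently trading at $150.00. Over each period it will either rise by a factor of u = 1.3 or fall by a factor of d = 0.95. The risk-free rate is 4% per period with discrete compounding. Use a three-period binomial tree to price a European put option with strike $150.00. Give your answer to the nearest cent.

Risk-neutral probability p = (1 + 0.04 − 0.95)/(1.3 − 0.95) = 0.0900/0.3500 = 0.2571
Terminal stock prices: S_uuu = 329.6, S_uud = 240.8, S_udd = 176, S_ddd = 128.6
Terminal payoffs (K − S): max(-179.6, 0) = 0, max(-90.83, 0) = 0, max(-25.99, 0) = 0, max(21.39, 0) = 21.39
Node uu (S = 253.5): V_uu = 1/1.04·[0.2571·0.0000 + 0.7429·0.0000] = 0.0000
Node ud (S = 185.2): V_ud = 1/1.04·[0.2571·0.0000 + 0.7429·0.0000] = 0.0000
Node dd (S = 135.4): V_dd = 1/1.04·[0.2571·0.0000 + 0.7429·21.3938] = 15.2813
Node u (S = 195): V_u = 1/1.04·[0.2571·0.0000 + 0.7429·0.0000] = 0.0000
Node d (S = 142.5): V_d = 1/1.04·[0.2571·0.0000 + 0.7429·15.2813] = 10.9152
Node 0 (S = 150): V_0 = 1/1.04·[0.2571·0.0000 + 0.7429·10.9152] = 7.7966

$7.80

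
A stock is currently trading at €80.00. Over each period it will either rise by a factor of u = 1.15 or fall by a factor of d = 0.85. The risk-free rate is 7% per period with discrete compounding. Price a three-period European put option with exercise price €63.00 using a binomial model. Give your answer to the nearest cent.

Risk-neutral probability p = (1 + 0.07 − 0.85)/(1.15 − 0.85) = 0.2200/0.3000 = 0.7333
Terminal stock prices: S_uuu = 121.7, S_uud = 89.93, S_udd = 66.47, S_ddd = 49.13
Terminal payoffs (K − S): max(-58.67, 0) = 0, max(-26.93, 0) = 0, max(-3.47, 0) = 0, max(13.87, 0) = 13.87
Node uu (S = 105.8): V_uu = 1/1.07·[0.7333·0.0000 + 0.2667·0.0000] = 0.0000
Node ud (S = 78.2): V_ud = 1/1.07·[0.7333·0.0000 + 0.2667·0.0000] = 0.0000
Node dd (S = 57.8): V_dd = 1/1.07·[0.7333·0.0000 + 0.2667·13.8700] = 3.4567
Node u (S = 92): V_u = 1/1.07·[0.7333·0.0000 + 0.2667·0.0000] = 0.0000
Node d (S = 68): V_d = 1/1.07·[0.7333·0.0000 + 0.2667·3.4567] = 0.8615
Node 0 (S = 80): V_0 = 1/1.07·[0.7333·0.0000 + 0.2667·0.8615] = 0.2147

€0.21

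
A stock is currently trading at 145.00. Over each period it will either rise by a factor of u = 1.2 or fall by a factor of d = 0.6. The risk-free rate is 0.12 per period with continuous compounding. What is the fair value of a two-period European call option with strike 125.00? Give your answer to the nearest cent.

50.95

Risk-neutral probability p = (e^0.12 − 0.6)/(1.2 − 0.6) = 0.5275/0.6000 = 0.8792
Terminal stock prices: S_uu = 208.8, S_ud = 104.4, S_dd = 52.2
Terminal payoffs (S − K): max(83.8, 0) = 83.8, max(-20.6, 0) = 0, max(-72.8, 0) = 0
Node u (S = 174): V_u = e^(−0.12)·[0.8792·83.8000 + 0.1208·0.0000] = 65.3427
Node d (S = 87): V_d = e^(−0.12)·[0.8792·0.0000 + 0.1208·0.0000] = 0.0000
Node 0 (S = 145): V_0 = e^(−0.12)·[0.8792·65.3427 + 0.1208·0.0000] = 50.9508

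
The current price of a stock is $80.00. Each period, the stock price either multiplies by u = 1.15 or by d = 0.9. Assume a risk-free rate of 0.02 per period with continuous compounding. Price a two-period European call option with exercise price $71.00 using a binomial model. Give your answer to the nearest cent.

Risk-neutral probability p = (e^0.02 − 0.9)/(1.15 − 0.9) = 0.1202/0.2500 = 0.4808
Terminal stock prices: S_uu = 105.8, S_ud = 82.8, S_dd = 64.8
Terminal payoffs (S − K): max(34.8, 0) = 34.8, max(11.8, 0) = 11.8, max(-6.2, 0) = 0
Node u (S = 92): V_u = e^(−0.02)·[0.4808·34.8000 + 0.5192·11.8000] = 22.4059
Node d (S = 72): V_d = e^(−0.02)·[0.4808·11.8000 + 0.5192·0.0000] = 5.5612
Node 0 (S = 80): V_0 = e^(−0.02)·[0.4808·22.4059 + 0.5192·5.5612] = 13.3897

$13.39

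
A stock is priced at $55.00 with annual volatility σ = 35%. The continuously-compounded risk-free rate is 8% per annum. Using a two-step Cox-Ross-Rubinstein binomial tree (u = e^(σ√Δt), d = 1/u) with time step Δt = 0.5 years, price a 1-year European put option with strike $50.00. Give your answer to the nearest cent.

$3.50

CRR parameters: u = e^(σ√Δt) = e^(0.35·√0.5) = 1.2808, d = 1/u = 0.7808
Per-period rate: rΔt = 0.08·0.5 = 0.04, so R = e^0.04 = 1.0408
Risk-neutral probability p = (e^0.04 − 0.7808)/(1.2808 − 0.7808) = 0.2601/0.5000 = 0.5201
Terminal stock prices: S_uu = 90.23, S_ud = 55, S_dd = 33.53
Terminal payoffs (K − S): max(-40.23, 0) = 0, max(-5, 0) = 0, max(16.47, 0) = 16.47
Node u (S = 70.44): V_u = e^(−0.04)·[0.5201·0.0000 + 0.4799·0.0000] = 0.0000
Node d (S = 42.94): V_d = e^(−0.04)·[0.5201·0.0000 + 0.4799·16.4728] = 7.5960
Node 0 (S = 55): V_0 = e^(−0.04)·[0.5201·0.0000 + 0.4799·7.5960] = 3.5027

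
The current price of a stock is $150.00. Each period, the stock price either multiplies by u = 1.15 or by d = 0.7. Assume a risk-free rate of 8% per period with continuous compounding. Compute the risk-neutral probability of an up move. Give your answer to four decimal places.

p = 0.8517

Risk-neutral probability p = (e^0.08 − 0.7)/(1.15 − 0.7) = 0.3833/0.4500 = 0.8517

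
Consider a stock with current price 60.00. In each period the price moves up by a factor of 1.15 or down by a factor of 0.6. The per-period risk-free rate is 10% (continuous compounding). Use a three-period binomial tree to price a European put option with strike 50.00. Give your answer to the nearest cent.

Risk-neutral probability p = (e^0.1 − 0.6)/(1.15 − 0.6) = 0.5052/0.5500 = 0.9185
Terminal stock prices: S_uuu = 91.25, S_uud = 47.61, S_udd = 24.84, S_ddd = 12.96
Terminal payoffs (K − S): max(-41.25, 0) = 0, max(2.39, 0) = 2.39, max(25.16, 0) = 25.16, max(37.04, 0) = 37.04
Node uu (S = 79.35): V_uu = e^(−0.1)·[0.9185·0.0000 + 0.0815·2.3900] = 0.1763
Node ud (S = 41.4): V_ud = e^(−0.1)·[0.9185·2.3900 + 0.0815·25.1600] = 3.8419
Node dd (S = 21.6): V_dd = e^(−0.1)·[0.9185·25.1600 + 0.0815·37.0400] = 23.6419
Node u (S = 69): V_u = e^(−0.1)·[0.9185·0.1763 + 0.0815·3.8419] = 0.4298
Node d (S = 36): V_d = e^(−0.1)·[0.9185·3.8419 + 0.0815·23.6419] = 4.9365
Node 0 (S = 60): V_0 = e^(−0.1)·[0.9185·0.4298 + 0.0815·4.9365] = 0.7213

0.72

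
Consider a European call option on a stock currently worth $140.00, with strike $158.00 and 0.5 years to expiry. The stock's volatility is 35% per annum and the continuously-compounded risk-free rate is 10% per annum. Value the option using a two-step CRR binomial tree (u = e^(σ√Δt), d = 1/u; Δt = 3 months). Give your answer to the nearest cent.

$10.80

CRR parameters: u = e^(σ√Δt) = e^(0.35·√0.25) = 1.1912, d = 1/u = 0.8395
Per-period rate: rΔt = 0.1·0.25 = 0.025, so R = e^0.025 = 1.0253
Risk-neutral probability p = (e^0.025 − 0.8395)/(1.1912 − 0.8395) = 0.1859/0.3518 = 0.5283
Terminal stock prices: S_uu = 198.7, S_ud = 140, S_dd = 98.66
Terminal payoffs (S − K): max(40.67, 0) = 40.67, max(-18, 0) = 0, max(-59.34, 0) = 0
Node u (S = 166.8): V_u = e^(−0.025)·[0.5283·40.6695 + 0.4717·0.0000] = 20.9561
Node d (S = 117.5): V_d = e^(−0.025)·[0.5283·0.0000 + 0.4717·0.0000] = 0.0000
Node 0 (S = 140): V_0 = e^(−0.025)·[0.5283·20.9561 + 0.4717·0.0000] = 10.7982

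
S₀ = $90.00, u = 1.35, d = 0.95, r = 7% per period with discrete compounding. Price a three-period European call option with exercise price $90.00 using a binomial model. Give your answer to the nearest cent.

$20.13

Risk-neutral probability p = (1 + 0.07 − 0.95)/(1.35 − 0.95) = 0.1200/0.4000 = 0.3000
Terminal stock prices: S_uuu = 221.4, S_uud = 155.8, S_udd = 109.7, S_ddd = 77.16
Terminal payoffs (S − K): max(131.4, 0) = 131.4, max(65.82, 0) = 65.82, max(19.65, 0) = 19.65, max(-12.84, 0) = 0
Node uu (S = 164): V_uu = 1/1.07·[0.3000·131.4338 + 0.7000·65.8238] = 79.9129
Node ud (S = 115.4): V_ud = 1/1.07·[0.3000·65.8238 + 0.7000·19.6538] = 31.3129
Node dd (S = 81.22): V_dd = 1/1.07·[0.3000·19.6538 + 0.7000·0.0000] = 5.5104
Node u (S = 121.5): V_u = 1/1.07·[0.3000·79.9129 + 0.7000·31.3129] = 42.8905
Node d (S = 85.5): V_d = 1/1.07·[0.3000·31.3129 + 0.7000·5.5104] = 12.3842
Node 0 (S = 90): V_0 = 1/1.07·[0.3000·42.8905 + 0.7000·12.3842] = 20.1272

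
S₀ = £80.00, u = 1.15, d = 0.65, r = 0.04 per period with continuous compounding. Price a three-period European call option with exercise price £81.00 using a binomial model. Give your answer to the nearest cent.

Risk-neutral probability p = (e^0.04 − 0.65)/(1.15 − 0.65) = 0.3908/0.5000 = 0.7816
Terminal stock prices: S_uuu = 121.7, S_uud = 68.77, S_udd = 38.87, S_ddd = 21.97
Terminal payoffs (S − K): max(40.67, 0) = 40.67, max(-12.23, 0) = 0, max(-42.13, 0) = 0, max(-59.03, 0) = 0
Node uu (S = 105.8): V_uu = e^(−0.04)·[0.7816·40.6700 + 0.2184·0.0000] = 30.5421
Node ud (S = 59.8): V_ud = e^(−0.04)·[0.7816·0.0000 + 0.2184·0.0000] = 0.0000
Node dd (S = 33.8): V_dd = e^(−0.04)·[0.7816·0.0000 + 0.2184·0.0000] = 0.0000
Node u (S = 92): V_u = e^(−0.04)·[0.7816·30.5421 + 0.2184·0.0000] = 22.9363
Node d (S = 52): V_d = e^(−0.04)·[0.7816·0.0000 + 0.2184·0.0000] = 0.0000
Node 0 (S = 80): V_0 = e^(−0.04)·[0.7816·22.9363 + 0.2184·0.0000] = 17.2246

£17.22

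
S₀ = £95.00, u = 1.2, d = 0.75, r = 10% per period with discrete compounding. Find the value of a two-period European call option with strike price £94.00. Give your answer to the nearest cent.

Risk-neutral probability p = (1 + 0.1 − 0.75)/(1.2 − 0.75) = 0.3500/0.4500 = 0.7778
Terminal stock prices: S_uu = 136.8, S_ud = 85.5, S_dd = 53.44
Terminal payoffs (S − K): max(42.8, 0) = 42.8, max(-8.5, 0) = 0, max(-40.56, 0) = 0
Node u (S = 114): V_u = 1/1.1·[0.7778·42.8000 + 0.2222·0.0000] = 30.2626
Node d (S = 71.25): V_d = 1/1.1·[0.7778·0.0000 + 0.2222·0.0000] = 0.0000
Node 0 (S = 95): V_0 = 1/1.1·[0.7778·30.2626 + 0.2222·0.0000] = 21.3978

£21.40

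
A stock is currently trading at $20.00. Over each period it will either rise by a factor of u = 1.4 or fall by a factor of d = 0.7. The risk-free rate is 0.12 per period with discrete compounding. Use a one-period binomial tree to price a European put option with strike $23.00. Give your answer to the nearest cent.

Risk-neutral probability p = (1 + 0.12 − 0.7)/(1.4 − 0.7) = 0.4200/0.7000 = 0.6000
Terminal stock prices: S_u = 28, S_d = 14
Terminal payoffs (K − S): max(-5, 0) = 0, max(9, 0) = 9
Node 0 (S = 20): V_0 = 1/1.12·[0.6000·0.0000 + 0.4000·9.0000] = 3.2143

$3.21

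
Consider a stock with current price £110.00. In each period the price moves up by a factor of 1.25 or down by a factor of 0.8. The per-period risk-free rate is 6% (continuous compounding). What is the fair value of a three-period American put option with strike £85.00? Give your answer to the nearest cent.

Risk-neutral probability p = (e^0.06 − 0.8)/(1.25 − 0.8) = 0.2618/0.4500 = 0.5819
Terminal stock prices: S_uuu = 214.8, S_uud = 137.5, S_udd = 88, S_ddd = 56.32
Terminal payoffs (K − S): max(-129.8, 0) = 0, max(-52.5, 0) = 0, max(-3, 0) = 0, max(28.68, 0) = 28.68
Node uu (S = 171.9): continuation = e^(−0.06)·[0.5819·0.0000 + 0.4181·0.0000] = 0.0000; exercise value = 0.0000 ≤ continuation, so V_uu = 0.0000
Node ud (S = 110): continuation = e^(−0.06)·[0.5819·0.0000 + 0.4181·0.0000] = 0.0000; exercise value = 0.0000 ≤ continuation, so V_ud = 0.0000
Node dd (S = 70.4): continuation = e^(−0.06)·[0.5819·0.0000 + 0.4181·28.6800] = 11.2939; exercise value = 14.6000 > continuation, so V_dd = 14.6000 (exercise)
Node u (S = 137.5): continuation = e^(−0.06)·[0.5819·0.0000 + 0.4181·0.0000] = 0.0000; exercise value = 0.0000 ≤ continuation, so V_u = 0.0000
Node d (S = 88): continuation = e^(−0.06)·[0.5819·0.0000 + 0.4181·14.6000] = 5.7493; exercise value = 0.0000 ≤ continuation, so V_d = 5.7493
Node 0 (S = 110): continuation = e^(−0.06)·[0.5819·0.0000 + 0.4181·5.7493] = 2.2640; exercise value = 0.0000 ≤ continuation, so V_0 = 2.2640

£2.26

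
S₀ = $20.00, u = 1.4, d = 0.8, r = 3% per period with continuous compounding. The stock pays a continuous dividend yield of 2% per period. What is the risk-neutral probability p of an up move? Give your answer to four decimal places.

Per-period risk-free factor R = e^0.03 = 1.0305; dividend-adjusted growth = e^(0.03−0.02) = 1.0101.
Risk-neutral probability p = (1.0101 − 0.8)/(1.4 − 0.8) = 0.2101/0.6000 = 0.3501

p = 0.3501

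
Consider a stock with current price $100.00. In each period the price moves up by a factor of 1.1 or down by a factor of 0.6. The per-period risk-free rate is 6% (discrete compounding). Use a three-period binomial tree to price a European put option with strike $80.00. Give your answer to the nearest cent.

Risk-neutral probability p = (1 + 0.06 − 0.6)/(1.1 − 0.6) = 0.4600/0.5000 = 0.9200
Terminal stock prices: S_uuu = 133.1, S_uud = 72.6, S_udd = 39.6, S_ddd = 21.6
Terminal payoffs (K − S): max(-53.1, 0) = 0, max(7.4, 0) = 7.4, max(40.4, 0) = 40.4, max(58.4, 0) = 58.4
Node uu (S = 121): V_uu = 1/1.06·[0.9200·0.0000 + 0.0800·7.4000] = 0.5585
Node ud (S = 66): V_ud = 1/1.06·[0.9200·7.4000 + 0.0800·40.4000] = 9.4717
Node dd (S = 36): V_dd = 1/1.06·[0.9200·40.4000 + 0.0800·58.4000] = 39.4717
Node u (S = 110): V_u = 1/1.06·[0.9200·0.5585 + 0.0800·9.4717] = 1.1996
Node d (S = 60): V_d = 1/1.06·[0.9200·9.4717 + 0.0800·39.4717] = 11.1997
Node 0 (S = 100): V_0 = 1/1.06·[0.9200·1.1996 + 0.0800·11.1997] = 1.8864

$1.89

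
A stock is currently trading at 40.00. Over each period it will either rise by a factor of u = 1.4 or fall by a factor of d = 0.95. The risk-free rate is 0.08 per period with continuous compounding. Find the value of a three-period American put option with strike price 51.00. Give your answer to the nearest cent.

Risk-neutral probability p = (e^0.08 − 0.95)/(1.4 − 0.95) = 0.1333/0.4500 = 0.2962
Terminal stock prices: S_uuu = 109.8, S_uud = 74.48, S_udd = 50.54, S_ddd = 34.29
Terminal payoffs (K − S): max(-58.76, 0) = 0, max(-23.48, 0) = 0, max(0.46, 0) = 0.46, max(16.71, 0) = 16.71
Node uu (S = 78.4): continuation = e^(−0.08)·[0.2962·0.0000 + 0.7038·0.0000] = 0.0000; exercise value = 0.0000 ≤ continuation, so V_uu = 0.0000
Node ud (S = 53.2): continuation = e^(−0.08)·[0.2962·0.0000 + 0.7038·0.4600] = 0.2989; exercise value = 0.0000 ≤ continuation, so V_ud = 0.2989
Node dd (S = 36.1): continuation = e^(−0.08)·[0.2962·0.4600 + 0.7038·16.7050] = 10.9789; exercise value = 14.9000 > continuation, so V_dd = 14.9000 (exercise)
Node u (S = 56): continuation = e^(−0.08)·[0.2962·0.0000 + 0.7038·0.2989] = 0.1942; exercise value = 0.0000 ≤ continuation, so V_u = 0.1942
Node d (S = 38): continuation = e^(−0.08)·[0.2962·0.2989 + 0.7038·14.9000] = 9.7622; exercise value = 13.0000 > continuation, so V_d = 13.0000 (exercise)
Node 0 (S = 40): continuation = e^(−0.08)·[0.2962·0.1942 + 0.7038·13.0000] = 8.4991; exercise value = 11.0000 > continuation, so V_0 = 11.0000 (exercise)

11.00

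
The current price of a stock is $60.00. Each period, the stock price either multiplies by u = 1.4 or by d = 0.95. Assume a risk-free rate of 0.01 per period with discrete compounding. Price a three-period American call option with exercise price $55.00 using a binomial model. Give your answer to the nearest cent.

$8.87

Risk-neutral probability p = (1 + 0.01 − 0.95)/(1.4 − 0.95) = 0.0600/0.4500 = 0.1333
Terminal stock prices: S_uuu = 164.6, S_uud = 111.7, S_udd = 75.81, S_ddd = 51.44
Terminal payoffs (S − K): max(109.6, 0) = 109.6, max(56.72, 0) = 56.72, max(20.81, 0) = 20.81, max(-3.558, 0) = 0
Node uu (S = 117.6): continuation = 1/1.01·[0.1333·109.6400 + 0.8667·56.7200] = 63.1446; exercise value = 62.6000 ≤ continuation, so V_uu = 63.1446
Node ud (S = 79.8): continuation = 1/1.01·[0.1333·56.7200 + 0.8667·20.8100] = 25.3446; exercise value = 24.8000 ≤ continuation, so V_ud = 25.3446
Node dd (S = 54.15): continuation = 1/1.01·[0.1333·20.8100 + 0.8667·0.0000] = 2.7472; exercise value = 0.0000 ≤ continuation, so V_dd = 2.7472
Node u (S = 84): continuation = 1/1.01·[0.1333·63.1446 + 0.8667·25.3446] = 30.0837; exercise value = 29.0000 ≤ continuation, so V_u = 30.0837
Node d (S = 57): continuation = 1/1.01·[0.1333·25.3446 + 0.8667·2.7472] = 5.7031; exercise value = 2.0000 ≤ continuation, so V_d = 5.7031
Node 0 (S = 60): continuation = 1/1.01·[0.1333·30.0837 + 0.8667·5.7031] = 8.8652; exercise value = 5.0000 ≤ continuation, so V_0 = 8.8652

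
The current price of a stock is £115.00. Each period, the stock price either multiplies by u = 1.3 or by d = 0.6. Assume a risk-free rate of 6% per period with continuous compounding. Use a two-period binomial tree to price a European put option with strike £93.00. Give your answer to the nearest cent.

Risk-neutral probability p = (e^0.06 − 0.6)/(1.3 − 0.6) = 0.4618/0.7000 = 0.6598
Terminal stock prices: S_uu = 194.4, S_ud = 89.7, S_dd = 41.4
Terminal payoffs (K − S): max(-101.4, 0) = 0, max(3.3, 0) = 3.3, max(51.6, 0) = 51.6
Node u (S = 149.5): V_u = e^(−0.06)·[0.6598·0.0000 + 0.3402·3.3000] = 1.0574
Node d (S = 69): V_d = e^(−0.06)·[0.6598·3.3000 + 0.3402·51.6000] = 18.5841
Node 0 (S = 115): V_0 = e^(−0.06)·[0.6598·1.0574 + 0.3402·18.5841] = 6.6117

£6.61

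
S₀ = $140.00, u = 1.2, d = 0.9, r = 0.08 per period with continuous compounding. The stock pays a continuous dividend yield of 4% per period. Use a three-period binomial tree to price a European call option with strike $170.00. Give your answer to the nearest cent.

Per-period risk-free factor R = e^0.08 = 1.0833; dividend-adjusted growth = e^(0.08−0.04) = 1.0408.
Risk-neutral probability p = (1.0408 − 0.9)/(1.2 − 0.9) = 0.1408/0.3000 = 0.4694
Terminal stock prices: S_uuu = 241.9, S_uud = 181.4, S_udd = 136.1, S_ddd = 102.1
Terminal payoffs (S − K): max(71.92, 0) = 71.92, max(11.44, 0) = 11.44, max(-33.92, 0) = 0, max(-67.94, 0) = 0
Node uu (S = 201.6): V_uu = e^(−0.08)·[0.4694·71.9200 + 0.5306·11.4400] = 36.7654
Node ud (S = 151.2): V_ud = e^(−0.08)·[0.4694·11.4400 + 0.5306·0.0000] = 4.9568
Node dd (S = 113.4): V_dd = e^(−0.08)·[0.4694·0.0000 + 0.5306·0.0000] = 0.0000
Node u (S = 168): V_u = e^(−0.08)·[0.4694·36.7654 + 0.5306·4.9568] = 18.3578
Node d (S = 126): V_d = e^(−0.08)·[0.4694·4.9568 + 0.5306·0.0000] = 2.1477
Node 0 (S = 140): V_0 = e^(−0.08)·[0.4694·18.3578 + 0.5306·2.1477] = 9.0061

$9.01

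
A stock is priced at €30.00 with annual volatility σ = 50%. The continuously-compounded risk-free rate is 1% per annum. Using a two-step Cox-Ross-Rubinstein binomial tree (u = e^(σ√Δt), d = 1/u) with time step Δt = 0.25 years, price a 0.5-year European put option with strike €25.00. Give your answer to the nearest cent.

CRR parameters: u = e^(σ√Δt) = e^(0.5·√0.25) = 1.2840, d = 1/u = 0.7788
Per-period rate: rΔt = 0.01·0.25 = 0.0025, so R = e^0.0025 = 1.0025
Risk-neutral probability p = (e^0.0025 − 0.7788)/(1.2840 − 0.7788) = 0.2237/0.5052 = 0.4428
Terminal stock prices: S_uu = 49.46, S_ud = 30, S_dd = 18.2
Terminal payoffs (K − S): max(-24.46, 0) = 0, max(-5, 0) = 0, max(6.804, 0) = 6.804
Node u (S = 38.52): V_u = e^(−0.0025)·[0.4428·0.0000 + 0.5572·0.0000] = 0.0000
Node d (S = 23.36): V_d = e^(−0.0025)·[0.4428·0.0000 + 0.5572·6.8041] = 3.7819
Node 0 (S = 30): V_0 = e^(−0.0025)·[0.4428·0.0000 + 0.5572·3.7819] = 2.1021

€2.10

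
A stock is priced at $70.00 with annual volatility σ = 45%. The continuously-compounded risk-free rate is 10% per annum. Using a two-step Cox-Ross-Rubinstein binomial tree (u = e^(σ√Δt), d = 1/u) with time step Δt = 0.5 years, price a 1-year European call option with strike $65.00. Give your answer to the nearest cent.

$17.50

CRR parameters: u = e^(σ√Δt) = e^(0.45·√0.5) = 1.3746, d = 1/u = 0.7275
Per-period rate: rΔt = 0.1·0.5 = 0.05, so R = e^0.05 = 1.0513
Risk-neutral probability p = (e^0.05 − 0.7275)/(1.3746 − 0.7275) = 0.3238/0.6472 = 0.5003
Terminal stock prices: S_uu = 132.3, S_ud = 70, S_dd = 37.04
Terminal payoffs (S − K): max(67.28, 0) = 67.28, max(5, 0) = 5, max(-27.96, 0) = 0
Node u (S = 96.23): V_u = e^(−0.05)·[0.5003·67.2761 + 0.4997·5.0000] = 34.3955
Node d (S = 50.92): V_d = e^(−0.05)·[0.5003·5.0000 + 0.4997·0.0000] = 2.3797
Node 0 (S = 70): V_0 = e^(−0.05)·[0.5003·34.3955 + 0.4997·2.3797] = 17.5010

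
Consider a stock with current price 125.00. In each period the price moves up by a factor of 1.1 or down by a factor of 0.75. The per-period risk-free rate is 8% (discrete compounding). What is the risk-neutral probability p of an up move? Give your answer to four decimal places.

Risk-neutral probability p = (1 + 0.08 − 0.75)/(1.1 − 0.75) = 0.3300/0.3500 = 0.9429

p = 0.9429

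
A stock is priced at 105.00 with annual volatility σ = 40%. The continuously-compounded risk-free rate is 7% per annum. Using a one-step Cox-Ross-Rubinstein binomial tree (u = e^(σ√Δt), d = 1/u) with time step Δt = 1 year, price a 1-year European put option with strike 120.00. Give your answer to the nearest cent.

23.61

CRR parameters: u = e^(σ√Δt) = e^(0.4·√1) = 1.4918, d = 1/u = 0.6703
Per-period rate: rΔt = 0.07·1 = 0.07, so R = e^0.07 = 1.0725
Risk-neutral probability p = (e^0.07 − 0.6703)/(1.4918 − 0.6703) = 0.4022/0.8215 = 0.4896
Terminal stock prices: S_u = 156.6, S_d = 70.38
Terminal payoffs (K − S): max(-36.64, 0) = 0, max(49.62, 0) = 49.62
Node 0 (S = 105): V_0 = e^(−0.07)·[0.4896·0.0000 + 0.5104·49.6164] = 23.6133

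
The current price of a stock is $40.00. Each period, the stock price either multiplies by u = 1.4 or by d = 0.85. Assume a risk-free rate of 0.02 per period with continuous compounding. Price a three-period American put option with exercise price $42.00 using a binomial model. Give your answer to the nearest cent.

Risk-neutral probability p = (e^0.02 − 0.85)/(1.4 − 0.85) = 0.1702/0.5500 = 0.3095
Terminal stock prices: S_uuu = 109.8, S_uud = 66.64, S_udd = 40.46, S_ddd = 24.56
Terminal payoffs (K − S): max(-67.76, 0) = 0, max(-24.64, 0) = 0, max(1.54, 0) = 1.54, max(17.44, 0) = 17.44
Node uu (S = 78.4): continuation = e^(−0.02)·[0.3095·0.0000 + 0.6905·0.0000] = 0.0000; exercise value = 0.0000 ≤ continuation, so V_uu = 0.0000
Node ud (S = 47.6): continuation = e^(−0.02)·[0.3095·0.0000 + 0.6905·1.5400] = 1.0424; exercise value = 0.0000 ≤ continuation, so V_ud = 1.0424
Node dd (S = 28.9): continuation = e^(−0.02)·[0.3095·1.5400 + 0.6905·17.4350] = 12.2683; exercise value = 13.1000 > continuation, so V_dd = 13.1000 (exercise)
Node u (S = 56): continuation = e^(−0.02)·[0.3095·0.0000 + 0.6905·1.0424] = 0.7056; exercise value = 0.0000 ≤ continuation, so V_u = 0.7056
Node d (S = 34): continuation = e^(−0.02)·[0.3095·1.0424 + 0.6905·13.1000] = 9.1832; exercise value = 8.0000 ≤ continuation, so V_d = 9.1832
Node 0 (S = 40): continuation = e^(−0.02)·[0.3095·0.7056 + 0.6905·9.1832] = 6.4298; exercise value = 2.0000 ≤ continuation, so V_0 = 6.4298

$6.43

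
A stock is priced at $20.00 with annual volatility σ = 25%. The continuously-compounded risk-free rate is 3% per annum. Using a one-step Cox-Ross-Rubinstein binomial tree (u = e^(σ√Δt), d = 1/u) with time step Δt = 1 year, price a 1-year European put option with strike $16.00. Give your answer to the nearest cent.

$0.21

CRR parameters: u = e^(σ√Δt) = e^(0.25·√1) = 1.2840, d = 1/u = 0.7788
Per-period rate: rΔt = 0.03·1 = 0.03, so R = e^0.03 = 1.0305
Risk-neutral probability p = (e^0.03 − 0.7788)/(1.2840 − 0.7788) = 0.2517/0.5052 = 0.4981
Terminal stock prices: S_u = 25.68, S_d = 15.58
Terminal payoffs (K − S): max(-9.681, 0) = 0, max(0.424, 0) = 0.424
Node 0 (S = 20): V_0 = e^(−0.03)·[0.4981·0.0000 + 0.5019·0.4240] = 0.2065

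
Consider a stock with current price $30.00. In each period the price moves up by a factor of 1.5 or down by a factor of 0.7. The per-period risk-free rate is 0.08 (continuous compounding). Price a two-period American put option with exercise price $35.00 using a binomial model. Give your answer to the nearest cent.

Risk-neutral probability p = (e^0.08 − 0.7)/(1.5 − 0.7) = 0.3833/0.8000 = 0.4791
Terminal stock prices: S_uu = 67.5, S_ud = 31.5, S_dd = 14.7
Terminal payoffs (K − S): max(-32.5, 0) = 0, max(3.5, 0) = 3.5, max(20.3, 0) = 20.3
Node u (S = 45): continuation = e^(−0.08)·[0.4791·0.0000 + 0.5209·3.5000] = 1.6830; exercise value = 0.0000 ≤ continuation, so V_u = 1.6830
Node d (S = 21): continuation = e^(−0.08)·[0.4791·3.5000 + 0.5209·20.3000] = 11.3091; exercise value = 14.0000 > continuation, so V_d = 14.0000 (exercise)
Node 0 (S = 30): continuation = e^(−0.08)·[0.4791·1.6830 + 0.5209·14.0000] = 7.4761; exercise value = 5.0000 ≤ continuation, so V_0 = 7.4761

$7.48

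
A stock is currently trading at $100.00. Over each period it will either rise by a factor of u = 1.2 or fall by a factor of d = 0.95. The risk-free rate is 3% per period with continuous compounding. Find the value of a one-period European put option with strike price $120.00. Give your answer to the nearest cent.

$16.45

Risk-neutral probability p = (e^0.03 − 0.95)/(1.2 − 0.95) = 0.0805/0.2500 = 0.3218
Terminal stock prices: S_u = 120, S_d = 95
Terminal payoffs (K − S): max(0, 0) = 0, max(25, 0) = 25
Node 0 (S = 100): V_0 = e^(−0.03)·[0.3218·0.0000 + 0.6782·25.0000] = 16.4535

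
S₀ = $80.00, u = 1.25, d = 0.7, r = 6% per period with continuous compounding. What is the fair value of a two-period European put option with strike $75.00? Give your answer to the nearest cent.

Risk-neutral probability p = (e^0.06 − 0.7)/(1.25 − 0.7) = 0.3618/0.5500 = 0.6579
Terminal stock prices: S_uu = 125, S_ud = 70, S_dd = 39.2
Terminal payoffs (K − S): max(-50, 0) = 0, max(5, 0) = 5, max(35.8, 0) = 35.8
Node u (S = 100): V_u = e^(−0.06)·[0.6579·0.0000 + 0.3421·5.0000] = 1.6110
Node d (S = 56): V_d = e^(−0.06)·[0.6579·5.0000 + 0.3421·35.8000] = 14.6323
Node 0 (S = 80): V_0 = e^(−0.06)·[0.6579·1.6110 + 0.3421·14.6323] = 5.7125

$5.71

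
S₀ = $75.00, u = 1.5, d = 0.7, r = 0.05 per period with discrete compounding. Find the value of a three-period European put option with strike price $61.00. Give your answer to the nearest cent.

Risk-neutral probability p = (1 + 0.05 − 0.7)/(1.5 − 0.7) = 0.3500/0.8000 = 0.4375
Terminal stock prices: S_uuu = 253.1, S_uud = 118.1, S_udd = 55.12, S_ddd = 25.72
Terminal payoffs (K − S): max(-192.1, 0) = 0, max(-57.12, 0) = 0, max(5.875, 0) = 5.875, max(35.28, 0) = 35.28
Node uu (S = 168.8): V_uu = 1/1.05·[0.4375·0.0000 + 0.5625·0.0000] = 0.0000
Node ud (S = 78.75): V_ud = 1/1.05·[0.4375·0.0000 + 0.5625·5.8750] = 3.1473
Node dd (S = 36.75): V_dd = 1/1.05·[0.4375·5.8750 + 0.5625·35.2750] = 21.3452
Node u (S = 112.5): V_u = 1/1.05·[0.4375·0.0000 + 0.5625·3.1473] = 1.6861
Node d (S = 52.5): V_d = 1/1.05·[0.4375·3.1473 + 0.5625·21.3452] = 12.7463
Node 0 (S = 75): V_0 = 1/1.05·[0.4375·1.6861 + 0.5625·12.7463] = 7.5309

$7.53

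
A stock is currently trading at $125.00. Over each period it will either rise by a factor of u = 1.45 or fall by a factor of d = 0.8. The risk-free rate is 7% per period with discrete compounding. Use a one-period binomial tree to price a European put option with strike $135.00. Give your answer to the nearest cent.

Risk-neutral probability p = (1 + 0.07 − 0.8)/(1.45 − 0.8) = 0.2700/0.6500 = 0.4154
Terminal stock prices: S_u = 181.2, S_d = 100
Terminal payoffs (K − S): max(-46.25, 0) = 0, max(35, 0) = 35
Node 0 (S = 125): V_0 = 1/1.07·[0.4154·0.0000 + 0.5846·35.0000] = 19.1229

$19.12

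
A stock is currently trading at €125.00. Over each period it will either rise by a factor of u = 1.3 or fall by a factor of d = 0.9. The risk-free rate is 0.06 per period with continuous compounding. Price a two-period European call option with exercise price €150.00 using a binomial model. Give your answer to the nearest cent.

€8.89

Risk-neutral probability p = (e^0.06 − 0.9)/(1.3 − 0.9) = 0.1618/0.4000 = 0.4046
Terminal stock prices: S_uu = 211.3, S_ud = 146.2, S_dd = 101.2
Terminal payoffs (S − K): max(61.25, 0) = 61.25, max(-3.75, 0) = 0, max(-48.75, 0) = 0
Node u (S = 162.5): V_u = e^(−0.06)·[0.4046·61.2500 + 0.5954·0.0000] = 23.3381
Node d (S = 112.5): V_d = e^(−0.06)·[0.4046·0.0000 + 0.5954·0.0000] = 0.0000
Node 0 (S = 125): V_0 = e^(−0.06)·[0.4046·23.3381 + 0.5954·0.0000] = 8.8925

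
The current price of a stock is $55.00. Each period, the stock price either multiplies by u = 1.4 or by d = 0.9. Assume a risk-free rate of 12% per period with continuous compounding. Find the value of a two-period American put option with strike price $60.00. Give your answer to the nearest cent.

$5.08

Risk-neutral probability p = (e^0.12 − 0.9)/(1.4 − 0.9) = 0.2275/0.5000 = 0.4550
Terminal stock prices: S_uu = 107.8, S_ud = 69.3, S_dd = 44.55
Terminal payoffs (K − S): max(-47.8, 0) = 0, max(-9.3, 0) = 0, max(15.45, 0) = 15.45
Node u (S = 77): continuation = e^(−0.12)·[0.4550·0.0000 + 0.5450·0.0000] = 0.0000; exercise value = 0.0000 ≤ continuation, so V_u = 0.0000
Node d (S = 49.5): continuation = e^(−0.12)·[0.4550·0.0000 + 0.5450·15.4500] = 7.4682; exercise value = 10.5000 > continuation, so V_d = 10.5000 (exercise)
Node 0 (S = 55): continuation = e^(−0.12)·[0.4550·0.0000 + 0.5450·10.5000] = 5.0755; exercise value = 5.0000 ≤ continuation, so V_0 = 5.0755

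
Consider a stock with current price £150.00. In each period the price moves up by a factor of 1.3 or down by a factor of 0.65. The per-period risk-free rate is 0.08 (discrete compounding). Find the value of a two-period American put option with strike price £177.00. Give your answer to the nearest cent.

£34.56

Risk-neutral probability p = (1 + 0.08 − 0.65)/(1.3 − 0.65) = 0.4300/0.6500 = 0.6615
Terminal stock prices: S_uu = 253.5, S_ud = 126.8, S_dd = 63.38
Terminal payoffs (K − S): max(-76.5, 0) = 0, max(50.25, 0) = 50.25, max(113.6, 0) = 113.6
Node u (S = 195): continuation = 1/1.08·[0.6615·0.0000 + 0.3385·50.2500] = 15.7479; exercise value = 0.0000 ≤ continuation, so V_u = 15.7479
Node d (S = 97.5): continuation = 1/1.08·[0.6615·50.2500 + 0.3385·113.6250] = 66.3889; exercise value = 79.5000 > continuation, so V_d = 79.5000 (exercise)
Node 0 (S = 150): continuation = 1/1.08·[0.6615·15.7479 + 0.3385·79.5000] = 34.5607; exercise value = 27.0000 ≤ continuation, so V_0 = 34.5607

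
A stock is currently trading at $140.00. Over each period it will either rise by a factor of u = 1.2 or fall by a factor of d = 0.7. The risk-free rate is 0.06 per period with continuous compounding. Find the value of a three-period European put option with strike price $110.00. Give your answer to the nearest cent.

Risk-neutral probability p = (e^0.06 − 0.7)/(1.2 − 0.7) = 0.3618/0.5000 = 0.7237
Terminal stock prices: S_uuu = 241.9, S_uud = 141.1, S_udd = 82.32, S_ddd = 48.02
Terminal payoffs (K − S): max(-131.9, 0) = 0, max(-31.12, 0) = 0, max(27.68, 0) = 27.68, max(61.98, 0) = 61.98
Node uu (S = 201.6): V_uu = e^(−0.06)·[0.7237·0.0000 + 0.2763·0.0000] = 0.0000
Node ud (S = 117.6): V_ud = e^(−0.06)·[0.7237·0.0000 + 0.2763·27.6800] = 7.2033
Node dd (S = 68.6): V_dd = e^(−0.06)·[0.7237·27.6800 + 0.2763·61.9800] = 34.9941
Node u (S = 168): V_u = e^(−0.06)·[0.7237·0.0000 + 0.2763·7.2033] = 1.8746
Node d (S = 98): V_d = e^(−0.06)·[0.7237·7.2033 + 0.2763·34.9941] = 14.0159
Node 0 (S = 140): V_0 = e^(−0.06)·[0.7237·1.8746 + 0.2763·14.0159] = 4.9250

$4.93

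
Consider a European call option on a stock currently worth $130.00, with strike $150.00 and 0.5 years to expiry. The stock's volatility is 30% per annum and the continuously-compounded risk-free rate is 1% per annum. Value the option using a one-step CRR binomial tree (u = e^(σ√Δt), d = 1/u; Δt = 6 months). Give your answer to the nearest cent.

CRR parameters: u = e^(σ√Δt) = e^(0.3·√0.5) = 1.2363, d = 1/u = 0.8089
Per-period rate: rΔt = 0.01·0.5 = 0.005, so R = e^0.005 = 1.0050
Risk-neutral probability p = (e^0.005 − 0.8089)/(1.2363 − 0.8089) = 0.1962/0.4275 = 0.4589
Terminal stock prices: S_u = 160.7, S_d = 105.2
Terminal payoffs (S − K): max(10.72, 0) = 10.72, max(-44.85, 0) = 0
Node 0 (S = 130): V_0 = e^(−0.005)·[0.4589·10.7204 + 0.5411·0.0000] = 4.8950

$4.89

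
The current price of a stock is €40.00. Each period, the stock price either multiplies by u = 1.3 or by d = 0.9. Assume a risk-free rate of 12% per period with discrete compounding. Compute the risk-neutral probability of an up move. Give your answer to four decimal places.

Risk-neutral probability p = (1 + 0.12 − 0.9)/(1.3 − 0.9) = 0.2200/0.4000 = 0.5500

p = 0.5500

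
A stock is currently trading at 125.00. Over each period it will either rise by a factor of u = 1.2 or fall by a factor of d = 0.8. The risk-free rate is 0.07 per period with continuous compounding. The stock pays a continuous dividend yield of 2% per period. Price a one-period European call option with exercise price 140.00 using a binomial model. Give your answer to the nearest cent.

5.86

Per-period risk-free factor R = e^0.07 = 1.0725; dividend-adjusted growth = e^(0.07−0.02) = 1.0513.
Risk-neutral probability p = (1.0513 − 0.8)/(1.2 − 0.8) = 0.2513/0.4000 = 0.6282
Terminal stock prices: S_u = 150, S_d = 100
Terminal payoffs (S − K): max(10, 0) = 10, max(-40, 0) = 0
Node 0 (S = 125): V_0 = e^(−0.07)·[0.6282·10.0000 + 0.3718·0.0000] = 5.8571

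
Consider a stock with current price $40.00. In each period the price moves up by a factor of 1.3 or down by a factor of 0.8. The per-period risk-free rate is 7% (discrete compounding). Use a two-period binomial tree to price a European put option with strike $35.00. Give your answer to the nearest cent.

Risk-neutral probability p = (1 + 0.07 − 0.8)/(1.3 − 0.8) = 0.2700/0.5000 = 0.5400
Terminal stock prices: S_uu = 67.6, S_ud = 41.6, S_dd = 25.6
Terminal payoffs (K − S): max(-32.6, 0) = 0, max(-6.6, 0) = 0, max(9.4, 0) = 9.4
Node u (S = 52): V_u = 1/1.07·[0.5400·0.0000 + 0.4600·0.0000] = 0.0000
Node d (S = 32): V_d = 1/1.07·[0.5400·0.0000 + 0.4600·9.4000] = 4.0411
Node 0 (S = 40): V_0 = 1/1.07·[0.5400·0.0000 + 0.4600·4.0411] = 1.7373

$1.74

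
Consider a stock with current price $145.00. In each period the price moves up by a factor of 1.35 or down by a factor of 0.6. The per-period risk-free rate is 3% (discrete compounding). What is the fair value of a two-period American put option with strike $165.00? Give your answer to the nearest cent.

$43.27

Risk-neutral probability p = (1 + 0.03 − 0.6)/(1.35 − 0.6) = 0.4300/0.7500 = 0.5733
Terminal stock prices: S_uu = 264.3, S_ud = 117.4, S_dd = 52.2
Terminal payoffs (K − S): max(-99.26, 0) = 0, max(47.55, 0) = 47.55, max(112.8, 0) = 112.8
Node u (S = 195.8): continuation = 1/1.03·[0.5733·0.0000 + 0.4267·47.5500] = 19.6971; exercise value = 0.0000 ≤ continuation, so V_u = 19.6971
Node d (S = 87): continuation = 1/1.03·[0.5733·47.5500 + 0.4267·112.8000] = 73.1942; exercise value = 78.0000 > continuation, so V_d = 78.0000 (exercise)
Node 0 (S = 145): continuation = 1/1.03·[0.5733·19.6971 + 0.4267·78.0000] = 43.2748; exercise value = 20.0000 ≤ continuation, so V_0 = 43.2748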